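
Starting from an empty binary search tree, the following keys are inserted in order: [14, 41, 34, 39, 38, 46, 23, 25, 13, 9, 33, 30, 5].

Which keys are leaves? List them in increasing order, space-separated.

Insert 14: tree is empty, so 14 becomes the root.
Insert 41: 41 > 14 → go right. Place as right child of 14.
Insert 34: 34 > 14 → go right; 34 < 41 → go left. Place as left child of 41.
Insert 39: 39 > 14 → go right; 39 < 41 → go left; 39 > 34 → go right. Place as right child of 34.
Insert 38: 38 > 14 → go right; 38 < 41 → go left; 38 > 34 → go right; 38 < 39 → go left. Place as left child of 39.
Insert 46: 46 > 14 → go right; 46 > 41 → go right. Place as right child of 41.
Insert 23: 23 > 14 → go right; 23 < 41 → go left; 23 < 34 → go left. Place as left child of 34.
Insert 25: 25 > 14 → go right; 25 < 41 → go left; 25 < 34 → go left; 25 > 23 → go right. Place as right child of 23.
Insert 13: 13 < 14 → go left. Place as left child of 14.
Insert 9: 9 < 14 → go left; 9 < 13 → go left. Place as left child of 13.
Insert 33: 33 > 14 → go right; 33 < 41 → go left; 33 < 34 → go left; 33 > 23 → go right; 33 > 25 → go right. Place as right child of 25.
Insert 30: 30 > 14 → go right; 30 < 41 → go left; 30 < 34 → go left; 30 > 23 → go right; 30 > 25 → go right; 30 < 33 → go left. Place as left child of 33.
Insert 5: 5 < 14 → go left; 5 < 13 → go left; 5 < 9 → go left. Place as left child of 9.

5 30 38 46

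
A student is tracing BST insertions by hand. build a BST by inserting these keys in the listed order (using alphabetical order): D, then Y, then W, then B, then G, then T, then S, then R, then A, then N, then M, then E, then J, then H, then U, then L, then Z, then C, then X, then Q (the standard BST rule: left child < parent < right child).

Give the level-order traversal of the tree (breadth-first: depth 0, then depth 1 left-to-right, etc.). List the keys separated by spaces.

D B Y A C W Z G X E T S U R N M Q J H L

D: root
Y: right child of D (depth 1)
W: left child of Y (depth 2)
B: left child of D (depth 1)
G: left child of W (depth 3)
T: right child of G (depth 4)
S: left child of T (depth 5)
R: left child of S (depth 6)
A: left child of B (depth 2)
N: left child of R (depth 7)
M: left child of N (depth 8)
E: left child of G (depth 4)
J: left child of M (depth 9)
H: left child of J (depth 10)
U: right child of T (depth 5)
L: right child of J (depth 10)
Z: right child of Y (depth 2)
C: right child of B (depth 2)
X: right child of W (depth 3)
Q: right child of N (depth 8)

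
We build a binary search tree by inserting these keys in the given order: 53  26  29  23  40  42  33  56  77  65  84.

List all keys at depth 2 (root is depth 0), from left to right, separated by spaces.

23 29 77

Resulting structure (node: left, right):
  53: L=26, R=56
  26: L=23, R=29
  29: L=–, R=40
  23: L=–, R=–
  40: L=33, R=42
  42: L=–, R=–
  33: L=–, R=–
  56: L=–, R=77
  77: L=65, R=84
  65: L=–, R=–
  84: L=–, R=–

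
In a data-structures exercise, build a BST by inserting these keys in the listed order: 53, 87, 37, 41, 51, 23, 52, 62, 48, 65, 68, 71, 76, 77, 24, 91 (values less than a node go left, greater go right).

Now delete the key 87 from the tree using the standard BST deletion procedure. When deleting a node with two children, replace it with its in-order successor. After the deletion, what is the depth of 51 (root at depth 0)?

3

Resulting structure (node: left, right):
  53: L=37, R=87
  87: L=62, R=91
  37: L=23, R=41
  41: L=–, R=51
  51: L=48, R=52
  23: L=–, R=24
  52: L=–, R=–
  62: L=–, R=65
  48: L=–, R=–
  65: L=–, R=68
  68: L=–, R=71
  71: L=–, R=76
  76: L=–, R=77
  77: L=–, R=–
  24: L=–, R=–
  91: L=–, R=–

Delete 87 (two children — replace with in-order successor).
After deletion, path to 51: 53 → 37 → 41 → 51.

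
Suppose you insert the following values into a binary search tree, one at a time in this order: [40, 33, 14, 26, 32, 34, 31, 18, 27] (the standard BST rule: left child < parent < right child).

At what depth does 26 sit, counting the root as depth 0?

3

Insert 40: tree is empty, so 40 becomes the root.
Insert 33: 33 < 40 → go left. Place as left child of 40.
Insert 14: 14 < 40 → go left; 14 < 33 → go left. Place as left child of 33.
Insert 26: 26 < 40 → go left; 26 < 33 → go left; 26 > 14 → go right. Place as right child of 14.
Insert 32: 32 < 40 → go left; 32 < 33 → go left; 32 > 14 → go right; 32 > 26 → go right. Place as right child of 26.
Insert 34: 34 < 40 → go left; 34 > 33 → go right. Place as right child of 33.
Insert 31: 31 < 40 → go left; 31 < 33 → go left; 31 > 14 → go right; 31 > 26 → go right; 31 < 32 → go left. Place as left child of 32.
Insert 18: 18 < 40 → go left; 18 < 33 → go left; 18 > 14 → go right; 18 < 26 → go left. Place as left child of 26.
Insert 27: 27 < 40 → go left; 27 < 33 → go left; 27 > 14 → go right; 27 > 26 → go right; 27 < 32 → go left; 27 < 31 → go left. Place as left child of 31.

Path to 26: 40 → 33 → 14 → 26, which is 3 edges.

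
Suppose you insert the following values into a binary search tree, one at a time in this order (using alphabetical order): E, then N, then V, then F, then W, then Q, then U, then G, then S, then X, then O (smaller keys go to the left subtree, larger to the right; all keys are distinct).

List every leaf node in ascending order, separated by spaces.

Resulting structure (node: left, right):
  E: L=–, R=N
  N: L=F, R=V
  V: L=Q, R=W
  F: L=–, R=G
  W: L=–, R=X
  Q: L=O, R=U
  U: L=S, R=–
  G: L=–, R=–
  S: L=–, R=–
  X: L=–, R=–
  O: L=–, R=–

G O S X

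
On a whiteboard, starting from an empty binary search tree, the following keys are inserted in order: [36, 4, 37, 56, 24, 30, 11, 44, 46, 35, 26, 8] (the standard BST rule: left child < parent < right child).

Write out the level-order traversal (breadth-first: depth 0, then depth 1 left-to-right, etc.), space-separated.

Insert 36: tree is empty, so 36 becomes the root.
Insert 4: 4 < 36 → go left. Place as left child of 36.
Insert 37: 37 > 36 → go right. Place as right child of 36.
Insert 56: 56 > 36 → go right; 56 > 37 → go right. Place as right child of 37.
Insert 24: 24 < 36 → go left; 24 > 4 → go right. Place as right child of 4.
Insert 30: 30 < 36 → go left; 30 > 4 → go right; 30 > 24 → go right. Place as right child of 24.
Insert 11: 11 < 36 → go left; 11 > 4 → go right; 11 < 24 → go left. Place as left child of 24.
Insert 44: 44 > 36 → go right; 44 > 37 → go right; 44 < 56 → go left. Place as left child of 56.
Insert 46: 46 > 36 → go right; 46 > 37 → go right; 46 < 56 → go left; 46 > 44 → go right. Place as right child of 44.
Insert 35: 35 < 36 → go left; 35 > 4 → go right; 35 > 24 → go right; 35 > 30 → go right. Place as right child of 30.
Insert 26: 26 < 36 → go left; 26 > 4 → go right; 26 > 24 → go right; 26 < 30 → go left. Place as left child of 30.
Insert 8: 8 < 36 → go left; 8 > 4 → go right; 8 < 24 → go left; 8 < 11 → go left. Place as left child of 11.

36 4 37 24 56 11 30 44 8 26 35 46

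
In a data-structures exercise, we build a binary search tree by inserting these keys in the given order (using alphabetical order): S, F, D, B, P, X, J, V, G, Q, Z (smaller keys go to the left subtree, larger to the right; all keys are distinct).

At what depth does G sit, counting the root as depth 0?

S: root
F: left child of S (depth 1)
D: left child of F (depth 2)
B: left child of D (depth 3)
P: right child of F (depth 2)
X: right child of S (depth 1)
J: left child of P (depth 3)
V: left child of X (depth 2)
G: left child of J (depth 4)
Q: right child of P (depth 3)
Z: right child of X (depth 2)

Path to G: S → F → P → J → G, which is 4 edges.

4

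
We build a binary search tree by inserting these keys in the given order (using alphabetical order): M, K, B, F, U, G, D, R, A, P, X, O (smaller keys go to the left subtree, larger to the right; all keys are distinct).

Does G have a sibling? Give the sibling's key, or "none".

D

Insert M: tree is empty, so M becomes the root.
Insert K: K < M → go left. Place as left child of M.
Insert B: B < M → go left; B < K → go left. Place as left child of K.
Insert F: F < M → go left; F < K → go left; F > B → go right. Place as right child of B.
Insert U: U > M → go right. Place as right child of M.
Insert G: G < M → go left; G < K → go left; G > B → go right; G > F → go right. Place as right child of F.
Insert D: D < M → go left; D < K → go left; D > B → go right; D < F → go left. Place as left child of F.
Insert R: R > M → go right; R < U → go left. Place as left child of U.
Insert A: A < M → go left; A < K → go left; A < B → go left. Place as left child of B.
Insert P: P > M → go right; P < U → go left; P < R → go left. Place as left child of R.
Insert X: X > M → go right; X > U → go right. Place as right child of U.
Insert O: O > M → go right; O < U → go left; O < R → go left; O < P → go left. Place as left child of P.

G's parent is F; the other child of F is D.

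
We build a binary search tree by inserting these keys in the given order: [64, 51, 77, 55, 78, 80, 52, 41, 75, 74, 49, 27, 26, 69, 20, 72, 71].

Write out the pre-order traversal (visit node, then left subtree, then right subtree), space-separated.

64 51 41 27 26 20 49 55 52 77 75 74 69 72 71 78 80

Insert 64: tree is empty, so 64 becomes the root.
Insert 51: 51 < 64 → go left. Place as left child of 64.
Insert 77: 77 > 64 → go right. Place as right child of 64.
Insert 55: 55 < 64 → go left; 55 > 51 → go right. Place as right child of 51.
Insert 78: 78 > 64 → go right; 78 > 77 → go right. Place as right child of 77.
Insert 80: 80 > 64 → go right; 80 > 77 → go right; 80 > 78 → go right. Place as right child of 78.
Insert 52: 52 < 64 → go left; 52 > 51 → go right; 52 < 55 → go left. Place as left child of 55.
Insert 41: 41 < 64 → go left; 41 < 51 → go left. Place as left child of 51.
Insert 75: 75 > 64 → go right; 75 < 77 → go left. Place as left child of 77.
Insert 74: 74 > 64 → go right; 74 < 77 → go left; 74 < 75 → go left. Place as left child of 75.
Insert 49: 49 < 64 → go left; 49 < 51 → go left; 49 > 41 → go right. Place as right child of 41.
Insert 27: 27 < 64 → go left; 27 < 51 → go left; 27 < 41 → go left. Place as left child of 41.
Insert 26: 26 < 64 → go left; 26 < 51 → go left; 26 < 41 → go left; 26 < 27 → go left. Place as left child of 27.
Insert 69: 69 > 64 → go right; 69 < 77 → go left; 69 < 75 → go left; 69 < 74 → go left. Place as left child of 74.
Insert 20: 20 < 64 → go left; 20 < 51 → go left; 20 < 41 → go left; 20 < 27 → go left; 20 < 26 → go left. Place as left child of 26.
Insert 72: 72 > 64 → go right; 72 < 77 → go left; 72 < 75 → go left; 72 < 74 → go left; 72 > 69 → go right. Place as right child of 69.
Insert 71: 71 > 64 → go right; 71 < 77 → go left; 71 < 75 → go left; 71 < 74 → go left; 71 > 69 → go right; 71 < 72 → go left. Place as left child of 72.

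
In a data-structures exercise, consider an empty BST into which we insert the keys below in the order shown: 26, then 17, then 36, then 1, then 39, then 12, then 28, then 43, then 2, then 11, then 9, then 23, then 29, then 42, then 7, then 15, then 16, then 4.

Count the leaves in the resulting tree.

5

26: root
17: left child of 26 (depth 1)
36: right child of 26 (depth 1)
1: left child of 17 (depth 2)
39: right child of 36 (depth 2)
12: right child of 1 (depth 3)
28: left child of 36 (depth 2)
43: right child of 39 (depth 3)
2: left child of 12 (depth 4)
11: right child of 2 (depth 5)
9: left child of 11 (depth 6)
23: right child of 17 (depth 2)
29: right child of 28 (depth 3)
42: left child of 43 (depth 4)
7: left child of 9 (depth 7)
15: right child of 12 (depth 4)
16: right child of 15 (depth 5)
4: left child of 7 (depth 8)

Leaves: 4, 16, 23, 29, 42 — 5 in total.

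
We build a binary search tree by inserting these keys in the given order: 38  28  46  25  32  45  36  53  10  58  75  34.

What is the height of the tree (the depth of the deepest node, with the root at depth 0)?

4

Resulting structure (node: left, right):
  38: L=28, R=46
  28: L=25, R=32
  46: L=45, R=53
  25: L=10, R=–
  32: L=–, R=36
  45: L=–, R=–
  36: L=34, R=–
  53: L=–, R=58
  10: L=–, R=–
  58: L=–, R=75
  75: L=–, R=–
  34: L=–, R=–

The deepest node is 75 at depth 4.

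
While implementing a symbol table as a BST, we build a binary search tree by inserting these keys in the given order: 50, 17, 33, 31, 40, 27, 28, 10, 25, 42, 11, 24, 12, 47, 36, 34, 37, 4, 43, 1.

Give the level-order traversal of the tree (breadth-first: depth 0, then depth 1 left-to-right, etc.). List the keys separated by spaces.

50: root
17: left child of 50 (depth 1)
33: right child of 17 (depth 2)
31: left child of 33 (depth 3)
40: right child of 33 (depth 3)
27: left child of 31 (depth 4)
28: right child of 27 (depth 5)
10: left child of 17 (depth 2)
25: left child of 27 (depth 5)
42: right child of 40 (depth 4)
11: right child of 10 (depth 3)
24: left child of 25 (depth 6)
12: right child of 11 (depth 4)
47: right child of 42 (depth 5)
36: left child of 40 (depth 4)
34: left child of 36 (depth 5)
37: right child of 36 (depth 5)
4: left child of 10 (depth 3)
43: left child of 47 (depth 6)
1: left child of 4 (depth 4)

50 17 10 33 4 11 31 40 1 12 27 36 42 25 28 34 37 47 24 43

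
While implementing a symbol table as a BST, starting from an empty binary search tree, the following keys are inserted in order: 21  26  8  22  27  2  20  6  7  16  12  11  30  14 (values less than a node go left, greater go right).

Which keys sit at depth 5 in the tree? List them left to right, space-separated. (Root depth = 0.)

11 14

Insert 21: tree is empty, so 21 becomes the root.
Insert 26: 26 > 21 → go right. Place as right child of 21.
Insert 8: 8 < 21 → go left. Place as left child of 21.
Insert 22: 22 > 21 → go right; 22 < 26 → go left. Place as left child of 26.
Insert 27: 27 > 21 → go right; 27 > 26 → go right. Place as right child of 26.
Insert 2: 2 < 21 → go left; 2 < 8 → go left. Place as left child of 8.
Insert 20: 20 < 21 → go left; 20 > 8 → go right. Place as right child of 8.
Insert 6: 6 < 21 → go left; 6 < 8 → go left; 6 > 2 → go right. Place as right child of 2.
Insert 7: 7 < 21 → go left; 7 < 8 → go left; 7 > 2 → go right; 7 > 6 → go right. Place as right child of 6.
Insert 16: 16 < 21 → go left; 16 > 8 → go right; 16 < 20 → go left. Place as left child of 20.
Insert 12: 12 < 21 → go left; 12 > 8 → go right; 12 < 20 → go left; 12 < 16 → go left. Place as left child of 16.
Insert 11: 11 < 21 → go left; 11 > 8 → go right; 11 < 20 → go left; 11 < 16 → go left; 11 < 12 → go left. Place as left child of 12.
Insert 30: 30 > 21 → go right; 30 > 26 → go right; 30 > 27 → go right. Place as right child of 27.
Insert 14: 14 < 21 → go left; 14 > 8 → go right; 14 < 20 → go left; 14 < 16 → go left; 14 > 12 → go right. Place as right child of 12.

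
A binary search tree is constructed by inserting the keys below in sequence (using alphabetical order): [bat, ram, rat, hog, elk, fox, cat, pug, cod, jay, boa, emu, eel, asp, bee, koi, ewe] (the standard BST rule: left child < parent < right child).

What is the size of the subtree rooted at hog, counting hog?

13

Insert bat: tree is empty, so bat becomes the root.
Insert ram: ram > bat → go right. Place as right child of bat.
Insert rat: rat > bat → go right; rat > ram → go right. Place as right child of ram.
Insert hog: hog > bat → go right; hog < ram → go left. Place as left child of ram.
Insert elk: elk > bat → go right; elk < ram → go left; elk < hog → go left. Place as left child of hog.
Insert fox: fox > bat → go right; fox < ram → go left; fox < hog → go left; fox > elk → go right. Place as right child of elk.
Insert cat: cat > bat → go right; cat < ram → go left; cat < hog → go left; cat < elk → go left. Place as left child of elk.
Insert pug: pug > bat → go right; pug < ram → go left; pug > hog → go right. Place as right child of hog.
Insert cod: cod > bat → go right; cod < ram → go left; cod < hog → go left; cod < elk → go left; cod > cat → go right. Place as right child of cat.
Insert jay: jay > bat → go right; jay < ram → go left; jay > hog → go right; jay < pug → go left. Place as left child of pug.
Insert boa: boa > bat → go right; boa < ram → go left; boa < hog → go left; boa < elk → go left; boa < cat → go left. Place as left child of cat.
Insert emu: emu > bat → go right; emu < ram → go left; emu < hog → go left; emu > elk → go right; emu < fox → go left. Place as left child of fox.
Insert eel: eel > bat → go right; eel < ram → go left; eel < hog → go left; eel < elk → go left; eel > cat → go right; eel > cod → go right. Place as right child of cod.
Insert asp: asp < bat → go left. Place as left child of bat.
Insert bee: bee > bat → go right; bee < ram → go left; bee < hog → go left; bee < elk → go left; bee < cat → go left; bee < boa → go left. Place as left child of boa.
Insert koi: koi > bat → go right; koi < ram → go left; koi > hog → go right; koi < pug → go left; koi > jay → go right. Place as right child of jay.
Insert ewe: ewe > bat → go right; ewe < ram → go left; ewe < hog → go left; ewe > elk → go right; ewe < fox → go left; ewe > emu → go right. Place as right child of emu.

Subtree rooted at hog contains: hog, elk, cat, boa, bee, cod, eel, fox, emu, ewe, pug, jay, koi — 13 nodes.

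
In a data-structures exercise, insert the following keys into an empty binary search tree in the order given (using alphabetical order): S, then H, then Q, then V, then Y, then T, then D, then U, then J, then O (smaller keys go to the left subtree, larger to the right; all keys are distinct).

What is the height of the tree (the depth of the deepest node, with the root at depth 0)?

S: root
H: left child of S (depth 1)
Q: right child of H (depth 2)
V: right child of S (depth 1)
Y: right child of V (depth 2)
T: left child of V (depth 2)
D: left child of H (depth 2)
U: right child of T (depth 3)
J: left child of Q (depth 3)
O: right child of J (depth 4)

The deepest node is O at depth 4.

4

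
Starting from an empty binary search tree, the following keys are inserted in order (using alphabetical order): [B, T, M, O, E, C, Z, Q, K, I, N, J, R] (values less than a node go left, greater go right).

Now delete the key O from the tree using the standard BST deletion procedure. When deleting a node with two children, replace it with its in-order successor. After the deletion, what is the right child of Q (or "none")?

B: root
T: right child of B (depth 1)
M: left child of T (depth 2)
O: right child of M (depth 3)
E: left child of M (depth 3)
C: left child of E (depth 4)
Z: right child of T (depth 2)
Q: right child of O (depth 4)
K: right child of E (depth 4)
I: left child of K (depth 5)
N: left child of O (depth 4)
J: right child of I (depth 6)
R: right child of Q (depth 5)

Delete O (two children — replace with in-order successor).
After deletion, Q's right child: R.

R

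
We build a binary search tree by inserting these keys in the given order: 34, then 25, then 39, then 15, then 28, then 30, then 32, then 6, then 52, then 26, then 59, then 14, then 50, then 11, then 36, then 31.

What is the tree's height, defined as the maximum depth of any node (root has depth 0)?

34: root
25: left child of 34 (depth 1)
39: right child of 34 (depth 1)
15: left child of 25 (depth 2)
28: right child of 25 (depth 2)
30: right child of 28 (depth 3)
32: right child of 30 (depth 4)
6: left child of 15 (depth 3)
52: right child of 39 (depth 2)
26: left child of 28 (depth 3)
59: right child of 52 (depth 3)
14: right child of 6 (depth 4)
50: left child of 52 (depth 3)
11: left child of 14 (depth 5)
36: left child of 39 (depth 2)
31: left child of 32 (depth 5)

The deepest node is 11 at depth 5.

5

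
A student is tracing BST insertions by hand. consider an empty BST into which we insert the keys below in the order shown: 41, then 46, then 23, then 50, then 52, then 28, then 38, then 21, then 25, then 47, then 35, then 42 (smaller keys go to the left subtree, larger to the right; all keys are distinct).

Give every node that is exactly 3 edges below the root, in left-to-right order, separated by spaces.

Resulting structure (node: left, right):
  41: L=23, R=46
  46: L=42, R=50
  23: L=21, R=28
  50: L=47, R=52
  52: L=–, R=–
  28: L=25, R=38
  38: L=35, R=–
  21: L=–, R=–
  25: L=–, R=–
  47: L=–, R=–
  35: L=–, R=–
  42: L=–, R=–

25 38 47 52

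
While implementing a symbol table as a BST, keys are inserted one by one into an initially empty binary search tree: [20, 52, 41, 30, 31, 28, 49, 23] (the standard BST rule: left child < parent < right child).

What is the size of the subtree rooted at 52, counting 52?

7

20: root
52: right child of 20 (depth 1)
41: left child of 52 (depth 2)
30: left child of 41 (depth 3)
31: right child of 30 (depth 4)
28: left child of 30 (depth 4)
49: right child of 41 (depth 3)
23: left child of 28 (depth 5)

Subtree rooted at 52 contains: 52, 41, 30, 28, 23, 31, 49 — 7 nodes.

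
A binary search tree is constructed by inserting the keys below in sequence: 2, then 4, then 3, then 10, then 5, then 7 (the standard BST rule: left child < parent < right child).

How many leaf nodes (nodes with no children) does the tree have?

2

2: root
4: right child of 2 (depth 1)
3: left child of 4 (depth 2)
10: right child of 4 (depth 2)
5: left child of 10 (depth 3)
7: right child of 5 (depth 4)

Leaves: 3, 7 — 2 in total.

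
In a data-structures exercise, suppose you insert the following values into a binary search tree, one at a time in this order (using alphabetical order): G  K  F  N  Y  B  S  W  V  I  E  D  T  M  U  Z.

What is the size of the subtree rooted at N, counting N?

9

Insert G: tree is empty, so G becomes the root.
Insert K: K > G → go right. Place as right child of G.
Insert F: F < G → go left. Place as left child of G.
Insert N: N > G → go right; N > K → go right. Place as right child of K.
Insert Y: Y > G → go right; Y > K → go right; Y > N → go right. Place as right child of N.
Insert B: B < G → go left; B < F → go left. Place as left child of F.
Insert S: S > G → go right; S > K → go right; S > N → go right; S < Y → go left. Place as left child of Y.
Insert W: W > G → go right; W > K → go right; W > N → go right; W < Y → go left; W > S → go right. Place as right child of S.
Insert V: V > G → go right; V > K → go right; V > N → go right; V < Y → go left; V > S → go right; V < W → go left. Place as left child of W.
Insert I: I > G → go right; I < K → go left. Place as left child of K.
Insert E: E < G → go left; E < F → go left; E > B → go right. Place as right child of B.
Insert D: D < G → go left; D < F → go left; D > B → go right; D < E → go left. Place as left child of E.
Insert T: T > G → go right; T > K → go right; T > N → go right; T < Y → go left; T > S → go right; T < W → go left; T < V → go left. Place as left child of V.
Insert M: M > G → go right; M > K → go right; M < N → go left. Place as left child of N.
Insert U: U > G → go right; U > K → go right; U > N → go right; U < Y → go left; U > S → go right; U < W → go left; U < V → go left; U > T → go right. Place as right child of T.
Insert Z: Z > G → go right; Z > K → go right; Z > N → go right; Z > Y → go right. Place as right child of Y.

Subtree rooted at N contains: N, M, Y, S, W, V, T, U, Z — 9 nodes.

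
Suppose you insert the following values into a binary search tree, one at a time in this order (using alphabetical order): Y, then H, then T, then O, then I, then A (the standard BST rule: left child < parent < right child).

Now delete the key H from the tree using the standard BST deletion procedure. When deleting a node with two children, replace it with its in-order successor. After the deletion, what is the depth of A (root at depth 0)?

Insert Y: tree is empty, so Y becomes the root.
Insert H: H < Y → go left. Place as left child of Y.
Insert T: T < Y → go left; T > H → go right. Place as right child of H.
Insert O: O < Y → go left; O > H → go right; O < T → go left. Place as left child of T.
Insert I: I < Y → go left; I > H → go right; I < T → go left; I < O → go left. Place as left child of O.
Insert A: A < Y → go left; A < H → go left. Place as left child of H.

Delete H (two children — replace with in-order successor).
After deletion, path to A: Y → I → A.

2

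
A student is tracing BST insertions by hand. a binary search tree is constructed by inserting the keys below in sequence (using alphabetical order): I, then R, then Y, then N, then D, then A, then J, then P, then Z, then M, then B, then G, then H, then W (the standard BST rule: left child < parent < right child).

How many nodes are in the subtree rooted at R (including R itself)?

8

I: root
R: right child of I (depth 1)
Y: right child of R (depth 2)
N: left child of R (depth 2)
D: left child of I (depth 1)
A: left child of D (depth 2)
J: left child of N (depth 3)
P: right child of N (depth 3)
Z: right child of Y (depth 3)
M: right child of J (depth 4)
B: right child of A (depth 3)
G: right child of D (depth 2)
H: right child of G (depth 3)
W: left child of Y (depth 3)

Subtree rooted at R contains: R, N, J, M, P, Y, W, Z — 8 nodes.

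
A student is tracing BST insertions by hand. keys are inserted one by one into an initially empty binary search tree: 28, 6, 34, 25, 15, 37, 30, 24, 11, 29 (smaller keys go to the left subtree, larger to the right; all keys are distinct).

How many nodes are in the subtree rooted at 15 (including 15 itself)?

28: root
6: left child of 28 (depth 1)
34: right child of 28 (depth 1)
25: right child of 6 (depth 2)
15: left child of 25 (depth 3)
37: right child of 34 (depth 2)
30: left child of 34 (depth 2)
24: right child of 15 (depth 4)
11: left child of 15 (depth 4)
29: left child of 30 (depth 3)

Subtree rooted at 15 contains: 15, 11, 24 — 3 nodes.

3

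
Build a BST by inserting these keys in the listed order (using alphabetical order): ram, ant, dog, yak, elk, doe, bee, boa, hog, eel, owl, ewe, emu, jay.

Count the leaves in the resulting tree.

ram: root
ant: left child of ram (depth 1)
dog: right child of ant (depth 2)
yak: right child of ram (depth 1)
elk: right child of dog (depth 3)
doe: left child of dog (depth 3)
bee: left child of doe (depth 4)
boa: right child of bee (depth 5)
hog: right child of elk (depth 4)
eel: left child of elk (depth 4)
owl: right child of hog (depth 5)
ewe: left child of hog (depth 5)
emu: left child of ewe (depth 6)
jay: left child of owl (depth 6)

Leaves: boa, eel, emu, jay, yak — 5 in total.

5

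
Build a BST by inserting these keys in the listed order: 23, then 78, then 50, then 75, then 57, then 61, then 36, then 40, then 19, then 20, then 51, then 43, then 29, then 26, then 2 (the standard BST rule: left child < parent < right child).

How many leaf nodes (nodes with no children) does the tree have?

6

23: root
78: right child of 23 (depth 1)
50: left child of 78 (depth 2)
75: right child of 50 (depth 3)
57: left child of 75 (depth 4)
61: right child of 57 (depth 5)
36: left child of 50 (depth 3)
40: right child of 36 (depth 4)
19: left child of 23 (depth 1)
20: right child of 19 (depth 2)
51: left child of 57 (depth 5)
43: right child of 40 (depth 5)
29: left child of 36 (depth 4)
26: left child of 29 (depth 5)
2: left child of 19 (depth 2)

Leaves: 2, 20, 26, 43, 51, 61 — 6 in total.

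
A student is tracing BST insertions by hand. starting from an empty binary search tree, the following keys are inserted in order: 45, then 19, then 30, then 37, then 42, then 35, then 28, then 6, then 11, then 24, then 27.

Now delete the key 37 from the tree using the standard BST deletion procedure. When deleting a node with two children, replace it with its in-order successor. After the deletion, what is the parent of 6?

45: root
19: left child of 45 (depth 1)
30: right child of 19 (depth 2)
37: right child of 30 (depth 3)
42: right child of 37 (depth 4)
35: left child of 37 (depth 4)
28: left child of 30 (depth 3)
6: left child of 19 (depth 2)
11: right child of 6 (depth 3)
24: left child of 28 (depth 4)
27: right child of 24 (depth 5)

Delete 37 (two children — replace with in-order successor).
After deletion, 6's parent is 19.

19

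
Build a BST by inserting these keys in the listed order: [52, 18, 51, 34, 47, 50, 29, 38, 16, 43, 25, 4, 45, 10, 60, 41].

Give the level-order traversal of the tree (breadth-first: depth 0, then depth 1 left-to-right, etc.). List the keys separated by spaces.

52 18 60 16 51 4 34 10 29 47 25 38 50 43 41 45

Resulting structure (node: left, right):
  52: L=18, R=60
  18: L=16, R=51
  51: L=34, R=–
  34: L=29, R=47
  47: L=38, R=50
  50: L=–, R=–
  29: L=25, R=–
  38: L=–, R=43
  16: L=4, R=–
  43: L=41, R=45
  25: L=–, R=–
  4: L=–, R=10
  45: L=–, R=–
  10: L=–, R=–
  60: L=–, R=–
  41: L=–, R=–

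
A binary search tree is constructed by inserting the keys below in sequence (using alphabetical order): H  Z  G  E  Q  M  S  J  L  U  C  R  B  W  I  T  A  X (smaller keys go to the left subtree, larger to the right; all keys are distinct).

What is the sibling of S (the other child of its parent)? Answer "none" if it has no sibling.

H: root
Z: right child of H (depth 1)
G: left child of H (depth 1)
E: left child of G (depth 2)
Q: left child of Z (depth 2)
M: left child of Q (depth 3)
S: right child of Q (depth 3)
J: left child of M (depth 4)
L: right child of J (depth 5)
U: right child of S (depth 4)
C: left child of E (depth 3)
R: left child of S (depth 4)
B: left child of C (depth 4)
W: right child of U (depth 5)
I: left child of J (depth 5)
T: left child of U (depth 5)
A: left child of B (depth 5)
X: right child of W (depth 6)

S's parent is Q; the other child of Q is M.

M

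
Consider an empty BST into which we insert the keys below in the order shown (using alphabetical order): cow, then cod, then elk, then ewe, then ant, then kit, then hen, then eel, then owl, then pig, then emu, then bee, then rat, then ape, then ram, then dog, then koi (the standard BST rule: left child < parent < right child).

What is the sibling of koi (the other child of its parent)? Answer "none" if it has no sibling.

Resulting structure (node: left, right):
  cow: L=cod, R=elk
  cod: L=ant, R=–
  elk: L=eel, R=ewe
  ewe: L=emu, R=kit
  ant: L=–, R=bee
  kit: L=hen, R=owl
  hen: L=–, R=–
  eel: L=dog, R=–
  owl: L=koi, R=pig
  pig: L=–, R=rat
  emu: L=–, R=–
  bee: L=ape, R=–
  rat: L=ram, R=–
  ape: L=–, R=–
  ram: L=–, R=–
  dog: L=–, R=–
  koi: L=–, R=–

koi's parent is owl; the other child of owl is pig.

pig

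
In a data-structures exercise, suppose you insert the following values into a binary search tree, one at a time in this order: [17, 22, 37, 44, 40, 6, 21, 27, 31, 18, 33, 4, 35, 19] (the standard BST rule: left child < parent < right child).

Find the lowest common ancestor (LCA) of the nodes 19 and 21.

21

Insert 17: tree is empty, so 17 becomes the root.
Insert 22: 22 > 17 → go right. Place as right child of 17.
Insert 37: 37 > 17 → go right; 37 > 22 → go right. Place as right child of 22.
Insert 44: 44 > 17 → go right; 44 > 22 → go right; 44 > 37 → go right. Place as right child of 37.
Insert 40: 40 > 17 → go right; 40 > 22 → go right; 40 > 37 → go right; 40 < 44 → go left. Place as left child of 44.
Insert 6: 6 < 17 → go left. Place as left child of 17.
Insert 21: 21 > 17 → go right; 21 < 22 → go left. Place as left child of 22.
Insert 27: 27 > 17 → go right; 27 > 22 → go right; 27 < 37 → go left. Place as left child of 37.
Insert 31: 31 > 17 → go right; 31 > 22 → go right; 31 < 37 → go left; 31 > 27 → go right. Place as right child of 27.
Insert 18: 18 > 17 → go right; 18 < 22 → go left; 18 < 21 → go left. Place as left child of 21.
Insert 33: 33 > 17 → go right; 33 > 22 → go right; 33 < 37 → go left; 33 > 27 → go right; 33 > 31 → go right. Place as right child of 31.
Insert 4: 4 < 17 → go left; 4 < 6 → go left. Place as left child of 6.
Insert 35: 35 > 17 → go right; 35 > 22 → go right; 35 < 37 → go left; 35 > 27 → go right; 35 > 31 → go right; 35 > 33 → go right. Place as right child of 33.
Insert 19: 19 > 17 → go right; 19 < 22 → go left; 19 < 21 → go left; 19 > 18 → go right. Place as right child of 18.

Path to 19: 17 → 22 → 21 → 18 → 19
Path to 21: 17 → 22 → 21
21 lies on both paths and is an ancestor of the other node.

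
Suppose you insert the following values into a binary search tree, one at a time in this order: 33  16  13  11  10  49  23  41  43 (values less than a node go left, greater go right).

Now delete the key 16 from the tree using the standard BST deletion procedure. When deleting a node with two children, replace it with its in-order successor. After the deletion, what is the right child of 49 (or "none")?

Insert 33: tree is empty, so 33 becomes the root.
Insert 16: 16 < 33 → go left. Place as left child of 33.
Insert 13: 13 < 33 → go left; 13 < 16 → go left. Place as left child of 16.
Insert 11: 11 < 33 → go left; 11 < 16 → go left; 11 < 13 → go left. Place as left child of 13.
Insert 10: 10 < 33 → go left; 10 < 16 → go left; 10 < 13 → go left; 10 < 11 → go left. Place as left child of 11.
Insert 49: 49 > 33 → go right. Place as right child of 33.
Insert 23: 23 < 33 → go left; 23 > 16 → go right. Place as right child of 16.
Insert 41: 41 > 33 → go right; 41 < 49 → go left. Place as left child of 49.
Insert 43: 43 > 33 → go right; 43 < 49 → go left; 43 > 41 → go right. Place as right child of 41.

Delete 16 (two children — replace with in-order successor).
After deletion, 49's right child: none.

none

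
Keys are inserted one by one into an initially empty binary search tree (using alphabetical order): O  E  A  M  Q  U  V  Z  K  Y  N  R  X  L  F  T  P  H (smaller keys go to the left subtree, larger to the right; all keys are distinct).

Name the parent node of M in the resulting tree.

E

O: root
E: left child of O (depth 1)
A: left child of E (depth 2)
M: right child of E (depth 2)
Q: right child of O (depth 1)
U: right child of Q (depth 2)
V: right child of U (depth 3)
Z: right child of V (depth 4)
K: left child of M (depth 3)
Y: left child of Z (depth 5)
N: right child of M (depth 3)
R: left child of U (depth 3)
X: left child of Y (depth 6)
L: right child of K (depth 4)
F: left child of K (depth 4)
T: right child of R (depth 4)
P: left child of Q (depth 2)
H: right child of F (depth 5)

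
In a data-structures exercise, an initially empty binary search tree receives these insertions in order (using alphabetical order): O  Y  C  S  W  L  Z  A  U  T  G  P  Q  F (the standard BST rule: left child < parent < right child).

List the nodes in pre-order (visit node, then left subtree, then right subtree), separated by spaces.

O C A L G F Y S P Q W U T Z

O: root
Y: right child of O (depth 1)
C: left child of O (depth 1)
S: left child of Y (depth 2)
W: right child of S (depth 3)
L: right child of C (depth 2)
Z: right child of Y (depth 2)
A: left child of C (depth 2)
U: left child of W (depth 4)
T: left child of U (depth 5)
G: left child of L (depth 3)
P: left child of S (depth 3)
Q: right child of P (depth 4)
F: left child of G (depth 4)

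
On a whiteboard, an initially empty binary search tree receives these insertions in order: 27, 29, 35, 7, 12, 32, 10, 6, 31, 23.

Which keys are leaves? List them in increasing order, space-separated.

27: root
29: right child of 27 (depth 1)
35: right child of 29 (depth 2)
7: left child of 27 (depth 1)
12: right child of 7 (depth 2)
32: left child of 35 (depth 3)
10: left child of 12 (depth 3)
6: left child of 7 (depth 2)
31: left child of 32 (depth 4)
23: right child of 12 (depth 3)

6 10 23 31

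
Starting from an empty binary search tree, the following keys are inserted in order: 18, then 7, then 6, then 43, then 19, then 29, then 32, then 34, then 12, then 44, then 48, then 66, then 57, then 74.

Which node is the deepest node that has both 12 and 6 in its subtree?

Insert 18: tree is empty, so 18 becomes the root.
Insert 7: 7 < 18 → go left. Place as left child of 18.
Insert 6: 6 < 18 → go left; 6 < 7 → go left. Place as left child of 7.
Insert 43: 43 > 18 → go right. Place as right child of 18.
Insert 19: 19 > 18 → go right; 19 < 43 → go left. Place as left child of 43.
Insert 29: 29 > 18 → go right; 29 < 43 → go left; 29 > 19 → go right. Place as right child of 19.
Insert 32: 32 > 18 → go right; 32 < 43 → go left; 32 > 19 → go right; 32 > 29 → go right. Place as right child of 29.
Insert 34: 34 > 18 → go right; 34 < 43 → go left; 34 > 19 → go right; 34 > 29 → go right; 34 > 32 → go right. Place as right child of 32.
Insert 12: 12 < 18 → go left; 12 > 7 → go right. Place as right child of 7.
Insert 44: 44 > 18 → go right; 44 > 43 → go right. Place as right child of 43.
Insert 48: 48 > 18 → go right; 48 > 43 → go right; 48 > 44 → go right. Place as right child of 44.
Insert 66: 66 > 18 → go right; 66 > 43 → go right; 66 > 44 → go right; 66 > 48 → go right. Place as right child of 48.
Insert 57: 57 > 18 → go right; 57 > 43 → go right; 57 > 44 → go right; 57 > 48 → go right; 57 < 66 → go left. Place as left child of 66.
Insert 74: 74 > 18 → go right; 74 > 43 → go right; 74 > 44 → go right; 74 > 48 → go right; 74 > 66 → go right. Place as right child of 66.

Path to 12: 18 → 7 → 12
Path to 6: 18 → 7 → 6
The paths share a prefix ending at 7, then split left and right.

7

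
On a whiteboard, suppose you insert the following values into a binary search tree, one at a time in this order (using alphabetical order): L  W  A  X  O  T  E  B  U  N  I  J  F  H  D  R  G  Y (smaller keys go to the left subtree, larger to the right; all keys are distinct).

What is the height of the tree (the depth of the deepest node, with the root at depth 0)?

6

Insert L: tree is empty, so L becomes the root.
Insert W: W > L → go right. Place as right child of L.
Insert A: A < L → go left. Place as left child of L.
Insert X: X > L → go right; X > W → go right. Place as right child of W.
Insert O: O > L → go right; O < W → go left. Place as left child of W.
Insert T: T > L → go right; T < W → go left; T > O → go right. Place as right child of O.
Insert E: E < L → go left; E > A → go right. Place as right child of A.
Insert B: B < L → go left; B > A → go right; B < E → go left. Place as left child of E.
Insert U: U > L → go right; U < W → go left; U > O → go right; U > T → go right. Place as right child of T.
Insert N: N > L → go right; N < W → go left; N < O → go left. Place as left child of O.
Insert I: I < L → go left; I > A → go right; I > E → go right. Place as right child of E.
Insert J: J < L → go left; J > A → go right; J > E → go right; J > I → go right. Place as right child of I.
Insert F: F < L → go left; F > A → go right; F > E → go right; F < I → go left. Place as left child of I.
Insert H: H < L → go left; H > A → go right; H > E → go right; H < I → go left; H > F → go right. Place as right child of F.
Insert D: D < L → go left; D > A → go right; D < E → go left; D > B → go right. Place as right child of B.
Insert R: R > L → go right; R < W → go left; R > O → go right; R < T → go left. Place as left child of T.
Insert G: G < L → go left; G > A → go right; G > E → go right; G < I → go left; G > F → go right; G < H → go left. Place as left child of H.
Insert Y: Y > L → go right; Y > W → go right; Y > X → go right. Place as right child of X.

The deepest node is G at depth 6.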